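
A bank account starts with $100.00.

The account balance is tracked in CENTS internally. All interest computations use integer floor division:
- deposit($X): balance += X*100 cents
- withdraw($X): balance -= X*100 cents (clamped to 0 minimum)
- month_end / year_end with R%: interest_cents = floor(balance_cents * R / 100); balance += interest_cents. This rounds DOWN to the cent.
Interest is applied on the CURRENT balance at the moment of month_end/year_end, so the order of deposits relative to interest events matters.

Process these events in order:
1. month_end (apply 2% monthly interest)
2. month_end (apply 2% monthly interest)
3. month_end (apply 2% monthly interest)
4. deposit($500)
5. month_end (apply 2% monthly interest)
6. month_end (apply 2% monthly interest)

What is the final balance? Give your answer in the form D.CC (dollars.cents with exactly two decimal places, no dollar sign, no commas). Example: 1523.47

After 1 (month_end (apply 2% monthly interest)): balance=$102.00 total_interest=$2.00
After 2 (month_end (apply 2% monthly interest)): balance=$104.04 total_interest=$4.04
After 3 (month_end (apply 2% monthly interest)): balance=$106.12 total_interest=$6.12
After 4 (deposit($500)): balance=$606.12 total_interest=$6.12
After 5 (month_end (apply 2% monthly interest)): balance=$618.24 total_interest=$18.24
After 6 (month_end (apply 2% monthly interest)): balance=$630.60 total_interest=$30.60

Answer: 630.60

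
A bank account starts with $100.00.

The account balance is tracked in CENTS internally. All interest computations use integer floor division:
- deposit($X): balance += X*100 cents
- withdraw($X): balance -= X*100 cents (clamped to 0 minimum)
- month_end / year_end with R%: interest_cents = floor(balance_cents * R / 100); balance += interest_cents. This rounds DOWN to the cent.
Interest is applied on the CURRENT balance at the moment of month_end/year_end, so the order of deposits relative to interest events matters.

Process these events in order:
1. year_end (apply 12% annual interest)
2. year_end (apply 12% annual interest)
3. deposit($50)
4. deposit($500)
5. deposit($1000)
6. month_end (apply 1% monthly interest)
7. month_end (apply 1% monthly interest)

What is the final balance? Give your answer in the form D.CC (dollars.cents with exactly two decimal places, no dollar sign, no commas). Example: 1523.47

Answer: 1709.11

Derivation:
After 1 (year_end (apply 12% annual interest)): balance=$112.00 total_interest=$12.00
After 2 (year_end (apply 12% annual interest)): balance=$125.44 total_interest=$25.44
After 3 (deposit($50)): balance=$175.44 total_interest=$25.44
After 4 (deposit($500)): balance=$675.44 total_interest=$25.44
After 5 (deposit($1000)): balance=$1675.44 total_interest=$25.44
After 6 (month_end (apply 1% monthly interest)): balance=$1692.19 total_interest=$42.19
After 7 (month_end (apply 1% monthly interest)): balance=$1709.11 total_interest=$59.11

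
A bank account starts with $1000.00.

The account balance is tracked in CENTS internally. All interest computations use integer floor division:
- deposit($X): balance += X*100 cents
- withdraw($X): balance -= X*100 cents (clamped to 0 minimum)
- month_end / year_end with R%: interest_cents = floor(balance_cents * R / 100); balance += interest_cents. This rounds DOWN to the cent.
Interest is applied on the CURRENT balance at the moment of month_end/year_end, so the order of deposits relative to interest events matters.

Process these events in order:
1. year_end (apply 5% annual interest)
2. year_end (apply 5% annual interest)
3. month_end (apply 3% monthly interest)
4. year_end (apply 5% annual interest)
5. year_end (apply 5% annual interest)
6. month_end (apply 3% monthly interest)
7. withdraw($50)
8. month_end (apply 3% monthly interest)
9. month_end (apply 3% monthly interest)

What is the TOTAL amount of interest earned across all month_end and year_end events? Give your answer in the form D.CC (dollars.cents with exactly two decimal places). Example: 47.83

Answer: 364.98

Derivation:
After 1 (year_end (apply 5% annual interest)): balance=$1050.00 total_interest=$50.00
After 2 (year_end (apply 5% annual interest)): balance=$1102.50 total_interest=$102.50
After 3 (month_end (apply 3% monthly interest)): balance=$1135.57 total_interest=$135.57
After 4 (year_end (apply 5% annual interest)): balance=$1192.34 total_interest=$192.34
After 5 (year_end (apply 5% annual interest)): balance=$1251.95 total_interest=$251.95
After 6 (month_end (apply 3% monthly interest)): balance=$1289.50 total_interest=$289.50
After 7 (withdraw($50)): balance=$1239.50 total_interest=$289.50
After 8 (month_end (apply 3% monthly interest)): balance=$1276.68 total_interest=$326.68
After 9 (month_end (apply 3% monthly interest)): balance=$1314.98 total_interest=$364.98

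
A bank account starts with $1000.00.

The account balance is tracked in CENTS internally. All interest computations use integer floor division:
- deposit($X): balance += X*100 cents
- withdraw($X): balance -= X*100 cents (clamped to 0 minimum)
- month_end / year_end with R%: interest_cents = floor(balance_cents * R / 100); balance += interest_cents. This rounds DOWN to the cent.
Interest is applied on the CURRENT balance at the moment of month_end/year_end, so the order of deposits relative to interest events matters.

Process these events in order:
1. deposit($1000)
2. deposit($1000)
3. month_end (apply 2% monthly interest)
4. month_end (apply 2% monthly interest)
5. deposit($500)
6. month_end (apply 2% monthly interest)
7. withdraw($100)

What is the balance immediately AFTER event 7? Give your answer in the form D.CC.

After 1 (deposit($1000)): balance=$2000.00 total_interest=$0.00
After 2 (deposit($1000)): balance=$3000.00 total_interest=$0.00
After 3 (month_end (apply 2% monthly interest)): balance=$3060.00 total_interest=$60.00
After 4 (month_end (apply 2% monthly interest)): balance=$3121.20 total_interest=$121.20
After 5 (deposit($500)): balance=$3621.20 total_interest=$121.20
After 6 (month_end (apply 2% monthly interest)): balance=$3693.62 total_interest=$193.62
After 7 (withdraw($100)): balance=$3593.62 total_interest=$193.62

Answer: 3593.62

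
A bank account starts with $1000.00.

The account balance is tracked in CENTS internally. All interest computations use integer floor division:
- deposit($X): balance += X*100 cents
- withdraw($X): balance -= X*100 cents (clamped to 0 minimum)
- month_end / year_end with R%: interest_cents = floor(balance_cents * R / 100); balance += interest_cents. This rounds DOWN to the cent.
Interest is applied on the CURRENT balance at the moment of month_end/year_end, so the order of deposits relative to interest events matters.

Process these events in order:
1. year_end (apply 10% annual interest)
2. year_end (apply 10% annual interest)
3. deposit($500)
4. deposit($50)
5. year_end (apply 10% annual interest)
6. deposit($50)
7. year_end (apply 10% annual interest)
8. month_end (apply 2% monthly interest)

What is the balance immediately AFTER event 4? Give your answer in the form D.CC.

After 1 (year_end (apply 10% annual interest)): balance=$1100.00 total_interest=$100.00
After 2 (year_end (apply 10% annual interest)): balance=$1210.00 total_interest=$210.00
After 3 (deposit($500)): balance=$1710.00 total_interest=$210.00
After 4 (deposit($50)): balance=$1760.00 total_interest=$210.00

Answer: 1760.00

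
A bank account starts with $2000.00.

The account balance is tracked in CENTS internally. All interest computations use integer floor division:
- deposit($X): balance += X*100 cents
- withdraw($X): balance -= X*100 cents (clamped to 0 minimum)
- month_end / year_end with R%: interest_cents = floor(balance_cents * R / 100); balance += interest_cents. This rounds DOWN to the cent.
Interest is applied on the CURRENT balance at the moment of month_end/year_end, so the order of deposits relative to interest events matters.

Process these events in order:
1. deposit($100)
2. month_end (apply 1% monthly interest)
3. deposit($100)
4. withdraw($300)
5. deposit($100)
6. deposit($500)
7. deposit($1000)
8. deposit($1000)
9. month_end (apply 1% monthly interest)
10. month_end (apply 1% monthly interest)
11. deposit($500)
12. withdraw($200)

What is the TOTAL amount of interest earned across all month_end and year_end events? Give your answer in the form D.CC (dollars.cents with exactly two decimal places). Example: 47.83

Answer: 111.87

Derivation:
After 1 (deposit($100)): balance=$2100.00 total_interest=$0.00
After 2 (month_end (apply 1% monthly interest)): balance=$2121.00 total_interest=$21.00
After 3 (deposit($100)): balance=$2221.00 total_interest=$21.00
After 4 (withdraw($300)): balance=$1921.00 total_interest=$21.00
After 5 (deposit($100)): balance=$2021.00 total_interest=$21.00
After 6 (deposit($500)): balance=$2521.00 total_interest=$21.00
After 7 (deposit($1000)): balance=$3521.00 total_interest=$21.00
After 8 (deposit($1000)): balance=$4521.00 total_interest=$21.00
After 9 (month_end (apply 1% monthly interest)): balance=$4566.21 total_interest=$66.21
After 10 (month_end (apply 1% monthly interest)): balance=$4611.87 total_interest=$111.87
After 11 (deposit($500)): balance=$5111.87 total_interest=$111.87
After 12 (withdraw($200)): balance=$4911.87 total_interest=$111.87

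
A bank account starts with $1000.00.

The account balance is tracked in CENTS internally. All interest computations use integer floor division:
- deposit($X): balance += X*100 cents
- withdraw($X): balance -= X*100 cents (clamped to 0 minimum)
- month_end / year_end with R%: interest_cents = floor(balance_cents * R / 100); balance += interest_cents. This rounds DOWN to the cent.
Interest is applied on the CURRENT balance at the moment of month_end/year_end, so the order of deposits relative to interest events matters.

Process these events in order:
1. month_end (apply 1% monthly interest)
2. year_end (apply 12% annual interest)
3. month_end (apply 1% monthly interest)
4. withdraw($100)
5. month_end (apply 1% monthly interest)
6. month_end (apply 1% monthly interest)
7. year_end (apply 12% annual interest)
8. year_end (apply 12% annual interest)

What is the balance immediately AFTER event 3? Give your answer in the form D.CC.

Answer: 1142.51

Derivation:
After 1 (month_end (apply 1% monthly interest)): balance=$1010.00 total_interest=$10.00
After 2 (year_end (apply 12% annual interest)): balance=$1131.20 total_interest=$131.20
After 3 (month_end (apply 1% monthly interest)): balance=$1142.51 total_interest=$142.51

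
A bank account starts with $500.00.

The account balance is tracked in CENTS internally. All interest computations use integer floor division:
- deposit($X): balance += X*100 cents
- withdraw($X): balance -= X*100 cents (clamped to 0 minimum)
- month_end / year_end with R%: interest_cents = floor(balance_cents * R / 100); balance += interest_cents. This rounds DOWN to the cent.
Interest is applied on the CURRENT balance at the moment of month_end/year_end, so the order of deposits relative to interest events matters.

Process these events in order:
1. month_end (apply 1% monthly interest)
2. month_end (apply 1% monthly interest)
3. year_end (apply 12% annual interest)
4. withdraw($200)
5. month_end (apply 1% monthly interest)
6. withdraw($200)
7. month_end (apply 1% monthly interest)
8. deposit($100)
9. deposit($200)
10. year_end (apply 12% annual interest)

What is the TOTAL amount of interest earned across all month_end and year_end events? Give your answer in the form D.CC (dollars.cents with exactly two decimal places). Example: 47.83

Answer: 133.90

Derivation:
After 1 (month_end (apply 1% monthly interest)): balance=$505.00 total_interest=$5.00
After 2 (month_end (apply 1% monthly interest)): balance=$510.05 total_interest=$10.05
After 3 (year_end (apply 12% annual interest)): balance=$571.25 total_interest=$71.25
After 4 (withdraw($200)): balance=$371.25 total_interest=$71.25
After 5 (month_end (apply 1% monthly interest)): balance=$374.96 total_interest=$74.96
After 6 (withdraw($200)): balance=$174.96 total_interest=$74.96
After 7 (month_end (apply 1% monthly interest)): balance=$176.70 total_interest=$76.70
After 8 (deposit($100)): balance=$276.70 total_interest=$76.70
After 9 (deposit($200)): balance=$476.70 total_interest=$76.70
After 10 (year_end (apply 12% annual interest)): balance=$533.90 total_interest=$133.90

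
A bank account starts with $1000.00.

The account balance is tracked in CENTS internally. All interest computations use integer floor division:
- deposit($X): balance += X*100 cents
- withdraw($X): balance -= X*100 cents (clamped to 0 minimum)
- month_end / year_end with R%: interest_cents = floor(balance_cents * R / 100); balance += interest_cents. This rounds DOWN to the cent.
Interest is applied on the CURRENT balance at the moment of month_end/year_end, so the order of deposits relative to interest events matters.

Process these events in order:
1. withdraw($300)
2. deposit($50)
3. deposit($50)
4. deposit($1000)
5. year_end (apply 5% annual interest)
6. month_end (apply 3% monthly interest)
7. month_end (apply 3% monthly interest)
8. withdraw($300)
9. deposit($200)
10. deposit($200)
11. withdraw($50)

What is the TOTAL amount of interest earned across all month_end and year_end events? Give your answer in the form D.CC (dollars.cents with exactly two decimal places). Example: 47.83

After 1 (withdraw($300)): balance=$700.00 total_interest=$0.00
After 2 (deposit($50)): balance=$750.00 total_interest=$0.00
After 3 (deposit($50)): balance=$800.00 total_interest=$0.00
After 4 (deposit($1000)): balance=$1800.00 total_interest=$0.00
After 5 (year_end (apply 5% annual interest)): balance=$1890.00 total_interest=$90.00
After 6 (month_end (apply 3% monthly interest)): balance=$1946.70 total_interest=$146.70
After 7 (month_end (apply 3% monthly interest)): balance=$2005.10 total_interest=$205.10
After 8 (withdraw($300)): balance=$1705.10 total_interest=$205.10
After 9 (deposit($200)): balance=$1905.10 total_interest=$205.10
After 10 (deposit($200)): balance=$2105.10 total_interest=$205.10
After 11 (withdraw($50)): balance=$2055.10 total_interest=$205.10

Answer: 205.10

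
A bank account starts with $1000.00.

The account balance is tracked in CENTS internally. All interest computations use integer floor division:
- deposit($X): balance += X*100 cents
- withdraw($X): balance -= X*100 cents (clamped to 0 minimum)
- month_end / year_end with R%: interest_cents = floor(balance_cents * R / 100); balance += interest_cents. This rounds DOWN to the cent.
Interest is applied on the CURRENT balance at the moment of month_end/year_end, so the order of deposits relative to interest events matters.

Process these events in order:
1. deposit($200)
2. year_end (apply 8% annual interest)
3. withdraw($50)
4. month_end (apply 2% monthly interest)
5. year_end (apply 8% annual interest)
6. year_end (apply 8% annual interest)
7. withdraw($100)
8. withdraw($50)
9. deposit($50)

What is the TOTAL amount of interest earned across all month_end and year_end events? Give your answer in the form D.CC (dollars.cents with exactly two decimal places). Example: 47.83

After 1 (deposit($200)): balance=$1200.00 total_interest=$0.00
After 2 (year_end (apply 8% annual interest)): balance=$1296.00 total_interest=$96.00
After 3 (withdraw($50)): balance=$1246.00 total_interest=$96.00
After 4 (month_end (apply 2% monthly interest)): balance=$1270.92 total_interest=$120.92
After 5 (year_end (apply 8% annual interest)): balance=$1372.59 total_interest=$222.59
After 6 (year_end (apply 8% annual interest)): balance=$1482.39 total_interest=$332.39
After 7 (withdraw($100)): balance=$1382.39 total_interest=$332.39
After 8 (withdraw($50)): balance=$1332.39 total_interest=$332.39
After 9 (deposit($50)): balance=$1382.39 total_interest=$332.39

Answer: 332.39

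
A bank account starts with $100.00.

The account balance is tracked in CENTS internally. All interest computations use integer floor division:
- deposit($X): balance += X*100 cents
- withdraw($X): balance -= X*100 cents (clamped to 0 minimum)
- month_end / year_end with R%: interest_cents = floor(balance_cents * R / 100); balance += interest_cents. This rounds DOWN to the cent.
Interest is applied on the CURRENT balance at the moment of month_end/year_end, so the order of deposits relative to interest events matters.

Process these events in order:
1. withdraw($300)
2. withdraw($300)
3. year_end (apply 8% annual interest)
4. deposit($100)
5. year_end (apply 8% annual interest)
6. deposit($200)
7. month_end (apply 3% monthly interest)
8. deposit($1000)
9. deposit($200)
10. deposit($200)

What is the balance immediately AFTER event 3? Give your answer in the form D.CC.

After 1 (withdraw($300)): balance=$0.00 total_interest=$0.00
After 2 (withdraw($300)): balance=$0.00 total_interest=$0.00
After 3 (year_end (apply 8% annual interest)): balance=$0.00 total_interest=$0.00

Answer: 0.00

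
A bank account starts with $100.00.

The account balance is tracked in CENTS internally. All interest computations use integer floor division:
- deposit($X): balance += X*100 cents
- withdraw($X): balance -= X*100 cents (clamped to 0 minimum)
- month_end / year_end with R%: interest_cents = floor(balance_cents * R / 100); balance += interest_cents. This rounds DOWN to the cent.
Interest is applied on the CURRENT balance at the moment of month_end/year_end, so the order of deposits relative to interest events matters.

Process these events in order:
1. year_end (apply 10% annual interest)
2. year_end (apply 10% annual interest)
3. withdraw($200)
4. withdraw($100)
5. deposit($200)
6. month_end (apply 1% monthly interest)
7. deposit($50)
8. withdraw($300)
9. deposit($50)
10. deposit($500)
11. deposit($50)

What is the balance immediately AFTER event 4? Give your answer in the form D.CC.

After 1 (year_end (apply 10% annual interest)): balance=$110.00 total_interest=$10.00
After 2 (year_end (apply 10% annual interest)): balance=$121.00 total_interest=$21.00
After 3 (withdraw($200)): balance=$0.00 total_interest=$21.00
After 4 (withdraw($100)): balance=$0.00 total_interest=$21.00

Answer: 0.00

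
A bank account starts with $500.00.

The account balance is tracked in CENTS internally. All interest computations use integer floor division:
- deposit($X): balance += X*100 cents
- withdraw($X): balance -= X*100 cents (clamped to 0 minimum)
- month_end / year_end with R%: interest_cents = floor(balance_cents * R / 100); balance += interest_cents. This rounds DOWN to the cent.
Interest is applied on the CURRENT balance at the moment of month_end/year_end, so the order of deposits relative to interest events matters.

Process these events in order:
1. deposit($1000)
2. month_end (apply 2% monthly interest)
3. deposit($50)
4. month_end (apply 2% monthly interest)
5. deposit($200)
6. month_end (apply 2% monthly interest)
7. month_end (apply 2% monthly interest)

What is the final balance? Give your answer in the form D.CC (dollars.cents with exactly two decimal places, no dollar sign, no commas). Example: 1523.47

Answer: 1884.78

Derivation:
After 1 (deposit($1000)): balance=$1500.00 total_interest=$0.00
After 2 (month_end (apply 2% monthly interest)): balance=$1530.00 total_interest=$30.00
After 3 (deposit($50)): balance=$1580.00 total_interest=$30.00
After 4 (month_end (apply 2% monthly interest)): balance=$1611.60 total_interest=$61.60
After 5 (deposit($200)): balance=$1811.60 total_interest=$61.60
After 6 (month_end (apply 2% monthly interest)): balance=$1847.83 total_interest=$97.83
After 7 (month_end (apply 2% monthly interest)): balance=$1884.78 total_interest=$134.78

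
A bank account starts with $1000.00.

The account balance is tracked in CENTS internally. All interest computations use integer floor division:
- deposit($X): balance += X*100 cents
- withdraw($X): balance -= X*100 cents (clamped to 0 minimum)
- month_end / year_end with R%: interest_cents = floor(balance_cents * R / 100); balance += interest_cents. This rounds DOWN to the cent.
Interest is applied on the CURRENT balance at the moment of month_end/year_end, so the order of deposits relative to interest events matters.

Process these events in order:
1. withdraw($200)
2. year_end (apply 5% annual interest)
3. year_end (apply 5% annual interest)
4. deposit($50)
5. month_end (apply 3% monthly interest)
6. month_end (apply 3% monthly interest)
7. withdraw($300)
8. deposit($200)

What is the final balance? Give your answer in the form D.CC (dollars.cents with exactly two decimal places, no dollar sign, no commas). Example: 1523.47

After 1 (withdraw($200)): balance=$800.00 total_interest=$0.00
After 2 (year_end (apply 5% annual interest)): balance=$840.00 total_interest=$40.00
After 3 (year_end (apply 5% annual interest)): balance=$882.00 total_interest=$82.00
After 4 (deposit($50)): balance=$932.00 total_interest=$82.00
After 5 (month_end (apply 3% monthly interest)): balance=$959.96 total_interest=$109.96
After 6 (month_end (apply 3% monthly interest)): balance=$988.75 total_interest=$138.75
After 7 (withdraw($300)): balance=$688.75 total_interest=$138.75
After 8 (deposit($200)): balance=$888.75 total_interest=$138.75

Answer: 888.75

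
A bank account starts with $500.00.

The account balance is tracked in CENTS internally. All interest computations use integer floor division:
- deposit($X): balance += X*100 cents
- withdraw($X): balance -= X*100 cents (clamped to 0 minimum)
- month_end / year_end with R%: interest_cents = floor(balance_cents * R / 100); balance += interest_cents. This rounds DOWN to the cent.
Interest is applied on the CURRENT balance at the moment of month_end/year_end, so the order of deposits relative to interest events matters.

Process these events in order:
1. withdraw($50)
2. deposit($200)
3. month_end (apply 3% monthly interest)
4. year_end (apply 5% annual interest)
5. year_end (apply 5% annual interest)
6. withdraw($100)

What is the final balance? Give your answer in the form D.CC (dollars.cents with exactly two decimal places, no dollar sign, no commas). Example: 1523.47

After 1 (withdraw($50)): balance=$450.00 total_interest=$0.00
After 2 (deposit($200)): balance=$650.00 total_interest=$0.00
After 3 (month_end (apply 3% monthly interest)): balance=$669.50 total_interest=$19.50
After 4 (year_end (apply 5% annual interest)): balance=$702.97 total_interest=$52.97
After 5 (year_end (apply 5% annual interest)): balance=$738.11 total_interest=$88.11
After 6 (withdraw($100)): balance=$638.11 total_interest=$88.11

Answer: 638.11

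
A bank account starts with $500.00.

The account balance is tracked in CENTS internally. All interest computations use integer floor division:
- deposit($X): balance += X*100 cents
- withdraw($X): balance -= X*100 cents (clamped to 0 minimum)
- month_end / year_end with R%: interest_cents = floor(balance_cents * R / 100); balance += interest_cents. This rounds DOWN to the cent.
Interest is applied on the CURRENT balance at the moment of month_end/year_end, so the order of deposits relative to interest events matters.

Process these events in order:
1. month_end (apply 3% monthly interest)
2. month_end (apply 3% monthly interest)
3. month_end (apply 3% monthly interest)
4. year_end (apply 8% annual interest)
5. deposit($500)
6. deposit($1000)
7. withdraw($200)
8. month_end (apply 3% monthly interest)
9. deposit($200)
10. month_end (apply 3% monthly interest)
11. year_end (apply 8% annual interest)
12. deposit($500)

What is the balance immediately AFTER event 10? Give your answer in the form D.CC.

Answer: 2211.16

Derivation:
After 1 (month_end (apply 3% monthly interest)): balance=$515.00 total_interest=$15.00
After 2 (month_end (apply 3% monthly interest)): balance=$530.45 total_interest=$30.45
After 3 (month_end (apply 3% monthly interest)): balance=$546.36 total_interest=$46.36
After 4 (year_end (apply 8% annual interest)): balance=$590.06 total_interest=$90.06
After 5 (deposit($500)): balance=$1090.06 total_interest=$90.06
After 6 (deposit($1000)): balance=$2090.06 total_interest=$90.06
After 7 (withdraw($200)): balance=$1890.06 total_interest=$90.06
After 8 (month_end (apply 3% monthly interest)): balance=$1946.76 total_interest=$146.76
After 9 (deposit($200)): balance=$2146.76 total_interest=$146.76
After 10 (month_end (apply 3% monthly interest)): balance=$2211.16 total_interest=$211.16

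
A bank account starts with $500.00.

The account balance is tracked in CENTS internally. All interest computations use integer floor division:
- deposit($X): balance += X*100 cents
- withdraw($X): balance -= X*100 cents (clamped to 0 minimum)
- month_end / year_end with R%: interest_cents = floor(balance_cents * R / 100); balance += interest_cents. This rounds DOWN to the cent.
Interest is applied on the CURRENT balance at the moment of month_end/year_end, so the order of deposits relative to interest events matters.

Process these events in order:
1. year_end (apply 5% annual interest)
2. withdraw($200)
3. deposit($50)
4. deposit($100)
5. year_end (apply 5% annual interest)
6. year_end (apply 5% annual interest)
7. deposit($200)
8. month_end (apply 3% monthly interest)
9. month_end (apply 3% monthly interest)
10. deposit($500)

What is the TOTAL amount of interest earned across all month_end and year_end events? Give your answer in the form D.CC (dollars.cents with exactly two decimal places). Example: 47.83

After 1 (year_end (apply 5% annual interest)): balance=$525.00 total_interest=$25.00
After 2 (withdraw($200)): balance=$325.00 total_interest=$25.00
After 3 (deposit($50)): balance=$375.00 total_interest=$25.00
After 4 (deposit($100)): balance=$475.00 total_interest=$25.00
After 5 (year_end (apply 5% annual interest)): balance=$498.75 total_interest=$48.75
After 6 (year_end (apply 5% annual interest)): balance=$523.68 total_interest=$73.68
After 7 (deposit($200)): balance=$723.68 total_interest=$73.68
After 8 (month_end (apply 3% monthly interest)): balance=$745.39 total_interest=$95.39
After 9 (month_end (apply 3% monthly interest)): balance=$767.75 total_interest=$117.75
After 10 (deposit($500)): balance=$1267.75 total_interest=$117.75

Answer: 117.75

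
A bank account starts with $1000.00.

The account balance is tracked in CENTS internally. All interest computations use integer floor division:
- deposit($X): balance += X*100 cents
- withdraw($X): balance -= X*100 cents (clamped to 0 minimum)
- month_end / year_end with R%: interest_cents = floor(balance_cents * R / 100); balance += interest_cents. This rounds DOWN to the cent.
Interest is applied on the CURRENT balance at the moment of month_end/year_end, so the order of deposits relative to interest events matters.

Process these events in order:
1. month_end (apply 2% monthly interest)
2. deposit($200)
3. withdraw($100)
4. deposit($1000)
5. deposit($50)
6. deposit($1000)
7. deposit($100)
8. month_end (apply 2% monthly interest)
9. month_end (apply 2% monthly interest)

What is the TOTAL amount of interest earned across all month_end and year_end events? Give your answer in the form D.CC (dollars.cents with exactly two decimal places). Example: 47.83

After 1 (month_end (apply 2% monthly interest)): balance=$1020.00 total_interest=$20.00
After 2 (deposit($200)): balance=$1220.00 total_interest=$20.00
After 3 (withdraw($100)): balance=$1120.00 total_interest=$20.00
After 4 (deposit($1000)): balance=$2120.00 total_interest=$20.00
After 5 (deposit($50)): balance=$2170.00 total_interest=$20.00
After 6 (deposit($1000)): balance=$3170.00 total_interest=$20.00
After 7 (deposit($100)): balance=$3270.00 total_interest=$20.00
After 8 (month_end (apply 2% monthly interest)): balance=$3335.40 total_interest=$85.40
After 9 (month_end (apply 2% monthly interest)): balance=$3402.10 total_interest=$152.10

Answer: 152.10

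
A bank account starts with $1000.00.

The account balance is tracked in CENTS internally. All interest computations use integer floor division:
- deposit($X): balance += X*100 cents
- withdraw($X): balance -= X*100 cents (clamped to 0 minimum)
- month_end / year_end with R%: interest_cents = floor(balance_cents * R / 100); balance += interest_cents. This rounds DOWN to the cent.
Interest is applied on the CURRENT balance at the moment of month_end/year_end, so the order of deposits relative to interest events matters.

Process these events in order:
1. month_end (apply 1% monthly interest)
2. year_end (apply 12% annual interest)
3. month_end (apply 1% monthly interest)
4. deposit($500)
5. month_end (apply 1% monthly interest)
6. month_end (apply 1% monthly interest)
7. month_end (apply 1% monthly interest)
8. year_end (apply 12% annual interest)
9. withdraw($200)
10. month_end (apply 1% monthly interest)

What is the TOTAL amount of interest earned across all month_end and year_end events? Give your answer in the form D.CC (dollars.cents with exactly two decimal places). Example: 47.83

Answer: 412.28

Derivation:
After 1 (month_end (apply 1% monthly interest)): balance=$1010.00 total_interest=$10.00
After 2 (year_end (apply 12% annual interest)): balance=$1131.20 total_interest=$131.20
After 3 (month_end (apply 1% monthly interest)): balance=$1142.51 total_interest=$142.51
After 4 (deposit($500)): balance=$1642.51 total_interest=$142.51
After 5 (month_end (apply 1% monthly interest)): balance=$1658.93 total_interest=$158.93
After 6 (month_end (apply 1% monthly interest)): balance=$1675.51 total_interest=$175.51
After 7 (month_end (apply 1% monthly interest)): balance=$1692.26 total_interest=$192.26
After 8 (year_end (apply 12% annual interest)): balance=$1895.33 total_interest=$395.33
After 9 (withdraw($200)): balance=$1695.33 total_interest=$395.33
After 10 (month_end (apply 1% monthly interest)): balance=$1712.28 total_interest=$412.28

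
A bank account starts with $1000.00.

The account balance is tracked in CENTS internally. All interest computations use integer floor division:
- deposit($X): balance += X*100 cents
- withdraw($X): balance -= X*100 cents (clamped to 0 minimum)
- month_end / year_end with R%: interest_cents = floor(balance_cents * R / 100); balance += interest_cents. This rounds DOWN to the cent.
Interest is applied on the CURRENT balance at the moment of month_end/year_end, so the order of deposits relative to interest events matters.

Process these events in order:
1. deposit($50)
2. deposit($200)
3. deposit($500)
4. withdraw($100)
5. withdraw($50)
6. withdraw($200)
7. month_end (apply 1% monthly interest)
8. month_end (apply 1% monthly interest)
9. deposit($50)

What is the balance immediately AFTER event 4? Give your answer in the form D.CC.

Answer: 1650.00

Derivation:
After 1 (deposit($50)): balance=$1050.00 total_interest=$0.00
After 2 (deposit($200)): balance=$1250.00 total_interest=$0.00
After 3 (deposit($500)): balance=$1750.00 total_interest=$0.00
After 4 (withdraw($100)): balance=$1650.00 total_interest=$0.00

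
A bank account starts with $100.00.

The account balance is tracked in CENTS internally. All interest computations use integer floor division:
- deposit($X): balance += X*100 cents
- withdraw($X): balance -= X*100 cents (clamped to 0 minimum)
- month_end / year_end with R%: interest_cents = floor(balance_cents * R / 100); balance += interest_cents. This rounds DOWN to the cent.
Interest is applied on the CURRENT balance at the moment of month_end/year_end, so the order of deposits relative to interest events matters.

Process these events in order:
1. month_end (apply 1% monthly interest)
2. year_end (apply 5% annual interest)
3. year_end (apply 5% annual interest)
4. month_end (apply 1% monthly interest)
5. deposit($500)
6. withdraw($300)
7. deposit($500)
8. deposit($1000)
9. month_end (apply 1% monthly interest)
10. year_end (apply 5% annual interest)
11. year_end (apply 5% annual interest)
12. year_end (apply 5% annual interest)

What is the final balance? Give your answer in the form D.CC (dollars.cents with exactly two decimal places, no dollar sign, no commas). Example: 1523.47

After 1 (month_end (apply 1% monthly interest)): balance=$101.00 total_interest=$1.00
After 2 (year_end (apply 5% annual interest)): balance=$106.05 total_interest=$6.05
After 3 (year_end (apply 5% annual interest)): balance=$111.35 total_interest=$11.35
After 4 (month_end (apply 1% monthly interest)): balance=$112.46 total_interest=$12.46
After 5 (deposit($500)): balance=$612.46 total_interest=$12.46
After 6 (withdraw($300)): balance=$312.46 total_interest=$12.46
After 7 (deposit($500)): balance=$812.46 total_interest=$12.46
After 8 (deposit($1000)): balance=$1812.46 total_interest=$12.46
After 9 (month_end (apply 1% monthly interest)): balance=$1830.58 total_interest=$30.58
After 10 (year_end (apply 5% annual interest)): balance=$1922.10 total_interest=$122.10
After 11 (year_end (apply 5% annual interest)): balance=$2018.20 total_interest=$218.20
After 12 (year_end (apply 5% annual interest)): balance=$2119.11 total_interest=$319.11

Answer: 2119.11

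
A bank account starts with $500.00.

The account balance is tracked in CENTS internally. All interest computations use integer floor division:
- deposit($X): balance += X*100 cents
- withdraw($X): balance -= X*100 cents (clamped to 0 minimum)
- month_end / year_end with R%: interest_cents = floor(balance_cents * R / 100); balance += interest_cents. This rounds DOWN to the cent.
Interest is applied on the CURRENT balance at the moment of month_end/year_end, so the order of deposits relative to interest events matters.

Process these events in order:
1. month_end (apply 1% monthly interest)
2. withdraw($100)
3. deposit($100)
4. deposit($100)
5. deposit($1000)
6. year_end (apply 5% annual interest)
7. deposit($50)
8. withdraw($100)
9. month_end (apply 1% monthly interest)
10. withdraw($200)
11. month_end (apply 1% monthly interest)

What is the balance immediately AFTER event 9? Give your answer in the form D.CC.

Answer: 1651.60

Derivation:
After 1 (month_end (apply 1% monthly interest)): balance=$505.00 total_interest=$5.00
After 2 (withdraw($100)): balance=$405.00 total_interest=$5.00
After 3 (deposit($100)): balance=$505.00 total_interest=$5.00
After 4 (deposit($100)): balance=$605.00 total_interest=$5.00
After 5 (deposit($1000)): balance=$1605.00 total_interest=$5.00
After 6 (year_end (apply 5% annual interest)): balance=$1685.25 total_interest=$85.25
After 7 (deposit($50)): balance=$1735.25 total_interest=$85.25
After 8 (withdraw($100)): balance=$1635.25 total_interest=$85.25
After 9 (month_end (apply 1% monthly interest)): balance=$1651.60 total_interest=$101.60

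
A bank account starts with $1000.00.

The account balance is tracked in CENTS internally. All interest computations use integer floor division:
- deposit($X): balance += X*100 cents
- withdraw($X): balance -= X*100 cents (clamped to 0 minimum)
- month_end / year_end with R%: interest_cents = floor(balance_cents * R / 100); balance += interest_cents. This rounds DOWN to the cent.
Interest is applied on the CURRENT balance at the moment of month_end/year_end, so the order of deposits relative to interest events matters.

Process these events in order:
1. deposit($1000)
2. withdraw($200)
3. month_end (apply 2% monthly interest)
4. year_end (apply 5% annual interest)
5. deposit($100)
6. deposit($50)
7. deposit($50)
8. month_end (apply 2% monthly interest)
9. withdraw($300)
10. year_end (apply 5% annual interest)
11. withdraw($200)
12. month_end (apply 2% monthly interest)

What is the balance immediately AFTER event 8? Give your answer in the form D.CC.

Answer: 2170.35

Derivation:
After 1 (deposit($1000)): balance=$2000.00 total_interest=$0.00
After 2 (withdraw($200)): balance=$1800.00 total_interest=$0.00
After 3 (month_end (apply 2% monthly interest)): balance=$1836.00 total_interest=$36.00
After 4 (year_end (apply 5% annual interest)): balance=$1927.80 total_interest=$127.80
After 5 (deposit($100)): balance=$2027.80 total_interest=$127.80
After 6 (deposit($50)): balance=$2077.80 total_interest=$127.80
After 7 (deposit($50)): balance=$2127.80 total_interest=$127.80
After 8 (month_end (apply 2% monthly interest)): balance=$2170.35 total_interest=$170.35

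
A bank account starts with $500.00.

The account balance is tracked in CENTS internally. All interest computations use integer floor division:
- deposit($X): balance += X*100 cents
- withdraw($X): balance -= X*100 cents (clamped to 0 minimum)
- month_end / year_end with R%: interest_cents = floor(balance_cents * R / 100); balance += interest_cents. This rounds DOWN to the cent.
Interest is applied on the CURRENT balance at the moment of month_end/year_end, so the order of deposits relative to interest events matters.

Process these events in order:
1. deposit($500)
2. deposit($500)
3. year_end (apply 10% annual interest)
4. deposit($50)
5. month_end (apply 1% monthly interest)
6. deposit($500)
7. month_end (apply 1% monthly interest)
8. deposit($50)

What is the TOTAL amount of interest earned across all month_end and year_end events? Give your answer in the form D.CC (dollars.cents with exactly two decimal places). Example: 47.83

Answer: 189.17

Derivation:
After 1 (deposit($500)): balance=$1000.00 total_interest=$0.00
After 2 (deposit($500)): balance=$1500.00 total_interest=$0.00
After 3 (year_end (apply 10% annual interest)): balance=$1650.00 total_interest=$150.00
After 4 (deposit($50)): balance=$1700.00 total_interest=$150.00
After 5 (month_end (apply 1% monthly interest)): balance=$1717.00 total_interest=$167.00
After 6 (deposit($500)): balance=$2217.00 total_interest=$167.00
After 7 (month_end (apply 1% monthly interest)): balance=$2239.17 total_interest=$189.17
After 8 (deposit($50)): balance=$2289.17 total_interest=$189.17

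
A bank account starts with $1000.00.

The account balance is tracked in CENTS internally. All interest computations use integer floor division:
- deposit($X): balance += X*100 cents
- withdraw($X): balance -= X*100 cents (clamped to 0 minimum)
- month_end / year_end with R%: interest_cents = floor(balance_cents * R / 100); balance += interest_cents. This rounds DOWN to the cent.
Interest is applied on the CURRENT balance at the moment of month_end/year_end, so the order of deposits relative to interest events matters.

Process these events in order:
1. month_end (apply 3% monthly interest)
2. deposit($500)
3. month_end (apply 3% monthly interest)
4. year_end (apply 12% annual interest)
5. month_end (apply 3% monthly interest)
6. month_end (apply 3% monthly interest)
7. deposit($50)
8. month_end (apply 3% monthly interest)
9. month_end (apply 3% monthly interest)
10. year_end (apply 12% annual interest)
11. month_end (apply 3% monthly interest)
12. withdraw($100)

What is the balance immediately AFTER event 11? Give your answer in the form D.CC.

Answer: 2352.81

Derivation:
After 1 (month_end (apply 3% monthly interest)): balance=$1030.00 total_interest=$30.00
After 2 (deposit($500)): balance=$1530.00 total_interest=$30.00
After 3 (month_end (apply 3% monthly interest)): balance=$1575.90 total_interest=$75.90
After 4 (year_end (apply 12% annual interest)): balance=$1765.00 total_interest=$265.00
After 5 (month_end (apply 3% monthly interest)): balance=$1817.95 total_interest=$317.95
After 6 (month_end (apply 3% monthly interest)): balance=$1872.48 total_interest=$372.48
After 7 (deposit($50)): balance=$1922.48 total_interest=$372.48
After 8 (month_end (apply 3% monthly interest)): balance=$1980.15 total_interest=$430.15
After 9 (month_end (apply 3% monthly interest)): balance=$2039.55 total_interest=$489.55
After 10 (year_end (apply 12% annual interest)): balance=$2284.29 total_interest=$734.29
After 11 (month_end (apply 3% monthly interest)): balance=$2352.81 total_interest=$802.81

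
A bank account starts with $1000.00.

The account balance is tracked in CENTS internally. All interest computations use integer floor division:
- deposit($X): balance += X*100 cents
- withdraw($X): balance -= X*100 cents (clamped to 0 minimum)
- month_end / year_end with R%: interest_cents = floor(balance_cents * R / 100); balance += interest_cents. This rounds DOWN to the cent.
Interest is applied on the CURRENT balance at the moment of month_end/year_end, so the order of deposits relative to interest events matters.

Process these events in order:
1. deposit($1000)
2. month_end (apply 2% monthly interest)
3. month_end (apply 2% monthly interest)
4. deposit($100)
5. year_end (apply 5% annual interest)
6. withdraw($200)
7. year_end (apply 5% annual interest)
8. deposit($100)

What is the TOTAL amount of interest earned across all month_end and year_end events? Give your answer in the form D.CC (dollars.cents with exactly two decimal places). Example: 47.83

After 1 (deposit($1000)): balance=$2000.00 total_interest=$0.00
After 2 (month_end (apply 2% monthly interest)): balance=$2040.00 total_interest=$40.00
After 3 (month_end (apply 2% monthly interest)): balance=$2080.80 total_interest=$80.80
After 4 (deposit($100)): balance=$2180.80 total_interest=$80.80
After 5 (year_end (apply 5% annual interest)): balance=$2289.84 total_interest=$189.84
After 6 (withdraw($200)): balance=$2089.84 total_interest=$189.84
After 7 (year_end (apply 5% annual interest)): balance=$2194.33 total_interest=$294.33
After 8 (deposit($100)): balance=$2294.33 total_interest=$294.33

Answer: 294.33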